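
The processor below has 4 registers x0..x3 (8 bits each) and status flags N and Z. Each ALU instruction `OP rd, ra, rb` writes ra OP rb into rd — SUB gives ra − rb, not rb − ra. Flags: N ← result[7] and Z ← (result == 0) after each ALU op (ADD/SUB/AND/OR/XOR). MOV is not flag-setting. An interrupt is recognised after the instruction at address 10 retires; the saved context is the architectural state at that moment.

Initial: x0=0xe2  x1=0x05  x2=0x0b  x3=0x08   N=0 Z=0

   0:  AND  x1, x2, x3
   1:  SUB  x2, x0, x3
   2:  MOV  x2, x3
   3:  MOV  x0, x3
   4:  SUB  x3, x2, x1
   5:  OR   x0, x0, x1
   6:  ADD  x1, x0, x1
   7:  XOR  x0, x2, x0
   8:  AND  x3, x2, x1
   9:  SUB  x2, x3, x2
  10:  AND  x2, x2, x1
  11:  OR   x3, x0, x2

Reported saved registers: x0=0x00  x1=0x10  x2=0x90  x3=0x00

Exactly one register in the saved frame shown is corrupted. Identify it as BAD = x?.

after  0: x0=0xe2 x1=0x08 x2=0x0b x3=0x08  N=0 Z=0
after  1: x0=0xe2 x1=0x08 x2=0xda x3=0x08  N=1 Z=0
after  2: x0=0xe2 x1=0x08 x2=0x08 x3=0x08  N=1 Z=0
after  3: x0=0x08 x1=0x08 x2=0x08 x3=0x08  N=1 Z=0
after  4: x0=0x08 x1=0x08 x2=0x08 x3=0x00  N=0 Z=1
after  5: x0=0x08 x1=0x08 x2=0x08 x3=0x00  N=0 Z=0
after  6: x0=0x08 x1=0x10 x2=0x08 x3=0x00  N=0 Z=0
after  7: x0=0x00 x1=0x10 x2=0x08 x3=0x00  N=0 Z=1
after  8: x0=0x00 x1=0x10 x2=0x08 x3=0x00  N=0 Z=1
after  9: x0=0x00 x1=0x10 x2=0xf8 x3=0x00  N=1 Z=0
after 10: x0=0x00 x1=0x10 x2=0x10 x3=0x00  N=0 Z=0
-- IRQ taken; context saved, return-PC = 11 --
mismatch: x2: reported 0x90 vs actual 0x10

BAD = x2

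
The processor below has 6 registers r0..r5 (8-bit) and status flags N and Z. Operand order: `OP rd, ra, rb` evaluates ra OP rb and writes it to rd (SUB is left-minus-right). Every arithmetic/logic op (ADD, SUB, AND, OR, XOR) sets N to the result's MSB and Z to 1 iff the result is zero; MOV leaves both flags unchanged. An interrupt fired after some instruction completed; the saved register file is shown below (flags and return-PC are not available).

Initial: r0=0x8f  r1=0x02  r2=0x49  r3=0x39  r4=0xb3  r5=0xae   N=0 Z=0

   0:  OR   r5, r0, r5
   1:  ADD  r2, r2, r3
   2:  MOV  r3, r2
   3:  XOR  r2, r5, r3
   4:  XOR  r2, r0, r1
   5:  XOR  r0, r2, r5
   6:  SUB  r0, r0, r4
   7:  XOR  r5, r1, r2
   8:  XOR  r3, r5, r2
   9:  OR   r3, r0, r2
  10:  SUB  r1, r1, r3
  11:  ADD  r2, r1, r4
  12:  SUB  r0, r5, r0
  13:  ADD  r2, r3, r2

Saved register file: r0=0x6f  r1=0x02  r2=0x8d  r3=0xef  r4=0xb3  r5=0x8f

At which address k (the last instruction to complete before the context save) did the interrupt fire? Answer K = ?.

after  0: r0=0x8f r1=0x02 r2=0x49 r3=0x39 r4=0xb3 r5=0xaf  N=1 Z=0
after  1: r0=0x8f r1=0x02 r2=0x82 r3=0x39 r4=0xb3 r5=0xaf  N=1 Z=0
after  2: r0=0x8f r1=0x02 r2=0x82 r3=0x82 r4=0xb3 r5=0xaf  N=1 Z=0
after  3: r0=0x8f r1=0x02 r2=0x2d r3=0x82 r4=0xb3 r5=0xaf  N=0 Z=0
after  4: r0=0x8f r1=0x02 r2=0x8d r3=0x82 r4=0xb3 r5=0xaf  N=1 Z=0
after  5: r0=0x22 r1=0x02 r2=0x8d r3=0x82 r4=0xb3 r5=0xaf  N=0 Z=0
after  6: r0=0x6f r1=0x02 r2=0x8d r3=0x82 r4=0xb3 r5=0xaf  N=0 Z=0
after  7: r0=0x6f r1=0x02 r2=0x8d r3=0x82 r4=0xb3 r5=0x8f  N=1 Z=0
after  8: r0=0x6f r1=0x02 r2=0x8d r3=0x02 r4=0xb3 r5=0x8f  N=0 Z=0
after  9: r0=0x6f r1=0x02 r2=0x8d r3=0xef r4=0xb3 r5=0x8f  N=1 Z=0
-- IRQ taken; context saved, return-PC = 10 --

K = 9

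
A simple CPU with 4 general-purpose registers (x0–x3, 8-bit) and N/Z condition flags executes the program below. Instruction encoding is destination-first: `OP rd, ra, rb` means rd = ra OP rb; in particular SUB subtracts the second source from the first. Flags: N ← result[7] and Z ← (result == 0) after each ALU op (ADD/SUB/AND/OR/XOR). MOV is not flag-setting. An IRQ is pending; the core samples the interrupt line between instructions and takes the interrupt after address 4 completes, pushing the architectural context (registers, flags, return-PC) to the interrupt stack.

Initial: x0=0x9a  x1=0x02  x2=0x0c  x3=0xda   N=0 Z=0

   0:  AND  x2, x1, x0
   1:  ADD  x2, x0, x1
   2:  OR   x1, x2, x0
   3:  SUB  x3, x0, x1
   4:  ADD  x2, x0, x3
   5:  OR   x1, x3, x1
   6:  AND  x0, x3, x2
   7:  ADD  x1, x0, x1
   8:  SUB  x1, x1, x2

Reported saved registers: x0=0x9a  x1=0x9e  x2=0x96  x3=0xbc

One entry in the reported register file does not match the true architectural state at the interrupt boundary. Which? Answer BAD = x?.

BAD = x3

after  0: x0=0x9a x1=0x02 x2=0x02 x3=0xda  N=0 Z=0
after  1: x0=0x9a x1=0x02 x2=0x9c x3=0xda  N=1 Z=0
after  2: x0=0x9a x1=0x9e x2=0x9c x3=0xda  N=1 Z=0
after  3: x0=0x9a x1=0x9e x2=0x9c x3=0xfc  N=1 Z=0
after  4: x0=0x9a x1=0x9e x2=0x96 x3=0xfc  N=1 Z=0
-- IRQ taken; context saved, return-PC = 5 --
mismatch: x3: reported 0xbc vs actual 0xfc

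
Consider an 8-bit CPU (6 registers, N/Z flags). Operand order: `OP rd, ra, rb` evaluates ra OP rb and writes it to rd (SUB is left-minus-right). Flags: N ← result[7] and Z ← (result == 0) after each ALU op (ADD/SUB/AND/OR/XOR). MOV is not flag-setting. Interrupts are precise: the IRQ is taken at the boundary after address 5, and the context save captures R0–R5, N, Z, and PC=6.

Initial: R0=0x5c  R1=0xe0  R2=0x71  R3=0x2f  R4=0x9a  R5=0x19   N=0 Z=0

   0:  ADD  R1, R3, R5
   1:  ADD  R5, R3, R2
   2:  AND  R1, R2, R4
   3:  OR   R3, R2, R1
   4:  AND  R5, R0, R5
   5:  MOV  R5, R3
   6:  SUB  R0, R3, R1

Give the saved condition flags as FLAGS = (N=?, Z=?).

after  0: R0=0x5c R1=0x48 R2=0x71 R3=0x2f R4=0x9a R5=0x19  N=0 Z=0
after  1: R0=0x5c R1=0x48 R2=0x71 R3=0x2f R4=0x9a R5=0xa0  N=1 Z=0
after  2: R0=0x5c R1=0x10 R2=0x71 R3=0x2f R4=0x9a R5=0xa0  N=0 Z=0
after  3: R0=0x5c R1=0x10 R2=0x71 R3=0x71 R4=0x9a R5=0xa0  N=0 Z=0
after  4: R0=0x5c R1=0x10 R2=0x71 R3=0x71 R4=0x9a R5=0x00  N=0 Z=1
after  5: R0=0x5c R1=0x10 R2=0x71 R3=0x71 R4=0x9a R5=0x71  N=0 Z=1
-- IRQ taken; context saved, return-PC = 6 --

FLAGS = (N=0, Z=1)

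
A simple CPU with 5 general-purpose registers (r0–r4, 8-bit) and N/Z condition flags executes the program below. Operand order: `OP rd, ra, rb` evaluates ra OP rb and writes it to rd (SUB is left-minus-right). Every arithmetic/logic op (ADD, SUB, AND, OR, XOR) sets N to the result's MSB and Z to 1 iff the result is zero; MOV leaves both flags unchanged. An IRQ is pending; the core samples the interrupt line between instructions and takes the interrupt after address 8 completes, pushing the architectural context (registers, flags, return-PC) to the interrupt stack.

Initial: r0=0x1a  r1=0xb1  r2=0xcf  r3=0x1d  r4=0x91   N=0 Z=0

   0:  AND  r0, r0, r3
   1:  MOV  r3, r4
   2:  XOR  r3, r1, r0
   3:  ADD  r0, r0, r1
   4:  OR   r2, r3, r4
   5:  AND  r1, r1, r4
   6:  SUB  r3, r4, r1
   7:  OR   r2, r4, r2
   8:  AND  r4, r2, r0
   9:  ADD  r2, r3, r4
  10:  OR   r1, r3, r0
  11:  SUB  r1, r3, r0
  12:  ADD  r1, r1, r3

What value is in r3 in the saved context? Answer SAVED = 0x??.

after  0: r0=0x18 r1=0xb1 r2=0xcf r3=0x1d r4=0x91  N=0 Z=0
after  1: r0=0x18 r1=0xb1 r2=0xcf r3=0x91 r4=0x91  N=0 Z=0
after  2: r0=0x18 r1=0xb1 r2=0xcf r3=0xa9 r4=0x91  N=1 Z=0
after  3: r0=0xc9 r1=0xb1 r2=0xcf r3=0xa9 r4=0x91  N=1 Z=0
after  4: r0=0xc9 r1=0xb1 r2=0xb9 r3=0xa9 r4=0x91  N=1 Z=0
after  5: r0=0xc9 r1=0x91 r2=0xb9 r3=0xa9 r4=0x91  N=1 Z=0
after  6: r0=0xc9 r1=0x91 r2=0xb9 r3=0x00 r4=0x91  N=0 Z=1
after  7: r0=0xc9 r1=0x91 r2=0xb9 r3=0x00 r4=0x91  N=1 Z=0
after  8: r0=0xc9 r1=0x91 r2=0xb9 r3=0x00 r4=0x89  N=1 Z=0
-- IRQ taken; context saved, return-PC = 9 --

SAVED = 0x00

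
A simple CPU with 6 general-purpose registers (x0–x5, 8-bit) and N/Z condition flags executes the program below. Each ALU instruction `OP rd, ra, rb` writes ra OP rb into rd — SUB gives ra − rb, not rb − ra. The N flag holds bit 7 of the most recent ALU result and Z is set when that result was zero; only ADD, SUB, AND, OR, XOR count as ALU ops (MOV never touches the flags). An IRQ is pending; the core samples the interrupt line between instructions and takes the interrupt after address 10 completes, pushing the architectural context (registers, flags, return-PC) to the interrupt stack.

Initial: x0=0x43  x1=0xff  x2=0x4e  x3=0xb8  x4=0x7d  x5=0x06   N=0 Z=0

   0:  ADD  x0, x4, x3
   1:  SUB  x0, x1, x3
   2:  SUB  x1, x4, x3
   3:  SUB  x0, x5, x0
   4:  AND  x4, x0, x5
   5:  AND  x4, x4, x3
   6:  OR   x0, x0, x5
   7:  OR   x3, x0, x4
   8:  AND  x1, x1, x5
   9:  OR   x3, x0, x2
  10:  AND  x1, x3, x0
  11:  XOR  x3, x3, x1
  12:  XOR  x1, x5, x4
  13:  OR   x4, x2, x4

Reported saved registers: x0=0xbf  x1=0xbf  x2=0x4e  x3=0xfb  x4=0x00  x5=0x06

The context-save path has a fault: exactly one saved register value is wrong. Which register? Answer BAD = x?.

after  0: x0=0x35 x1=0xff x2=0x4e x3=0xb8 x4=0x7d x5=0x06  N=0 Z=0
after  1: x0=0x47 x1=0xff x2=0x4e x3=0xb8 x4=0x7d x5=0x06  N=0 Z=0
after  2: x0=0x47 x1=0xc5 x2=0x4e x3=0xb8 x4=0x7d x5=0x06  N=1 Z=0
after  3: x0=0xbf x1=0xc5 x2=0x4e x3=0xb8 x4=0x7d x5=0x06  N=1 Z=0
after  4: x0=0xbf x1=0xc5 x2=0x4e x3=0xb8 x4=0x06 x5=0x06  N=0 Z=0
after  5: x0=0xbf x1=0xc5 x2=0x4e x3=0xb8 x4=0x00 x5=0x06  N=0 Z=1
after  6: x0=0xbf x1=0xc5 x2=0x4e x3=0xb8 x4=0x00 x5=0x06  N=1 Z=0
after  7: x0=0xbf x1=0xc5 x2=0x4e x3=0xbf x4=0x00 x5=0x06  N=1 Z=0
after  8: x0=0xbf x1=0x04 x2=0x4e x3=0xbf x4=0x00 x5=0x06  N=0 Z=0
after  9: x0=0xbf x1=0x04 x2=0x4e x3=0xff x4=0x00 x5=0x06  N=1 Z=0
after 10: x0=0xbf x1=0xbf x2=0x4e x3=0xff x4=0x00 x5=0x06  N=1 Z=0
-- IRQ taken; context saved, return-PC = 11 --
mismatch: x3: reported 0xfb vs actual 0xff

BAD = x3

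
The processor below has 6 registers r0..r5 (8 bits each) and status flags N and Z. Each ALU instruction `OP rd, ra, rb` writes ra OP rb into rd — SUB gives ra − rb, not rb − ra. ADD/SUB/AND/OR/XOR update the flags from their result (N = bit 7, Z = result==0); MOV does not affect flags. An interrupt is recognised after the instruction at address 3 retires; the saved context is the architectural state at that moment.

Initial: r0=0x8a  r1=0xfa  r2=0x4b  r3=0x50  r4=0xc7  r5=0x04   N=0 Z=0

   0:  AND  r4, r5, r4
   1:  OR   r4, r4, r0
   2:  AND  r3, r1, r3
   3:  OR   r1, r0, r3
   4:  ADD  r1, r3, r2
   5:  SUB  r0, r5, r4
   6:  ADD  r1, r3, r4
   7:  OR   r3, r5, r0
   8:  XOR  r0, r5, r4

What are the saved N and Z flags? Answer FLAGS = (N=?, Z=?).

FLAGS = (N=1, Z=0)

after  0: r0=0x8a r1=0xfa r2=0x4b r3=0x50 r4=0x04 r5=0x04  N=0 Z=0
after  1: r0=0x8a r1=0xfa r2=0x4b r3=0x50 r4=0x8e r5=0x04  N=1 Z=0
after  2: r0=0x8a r1=0xfa r2=0x4b r3=0x50 r4=0x8e r5=0x04  N=0 Z=0
after  3: r0=0x8a r1=0xda r2=0x4b r3=0x50 r4=0x8e r5=0x04  N=1 Z=0
-- IRQ taken; context saved, return-PC = 4 --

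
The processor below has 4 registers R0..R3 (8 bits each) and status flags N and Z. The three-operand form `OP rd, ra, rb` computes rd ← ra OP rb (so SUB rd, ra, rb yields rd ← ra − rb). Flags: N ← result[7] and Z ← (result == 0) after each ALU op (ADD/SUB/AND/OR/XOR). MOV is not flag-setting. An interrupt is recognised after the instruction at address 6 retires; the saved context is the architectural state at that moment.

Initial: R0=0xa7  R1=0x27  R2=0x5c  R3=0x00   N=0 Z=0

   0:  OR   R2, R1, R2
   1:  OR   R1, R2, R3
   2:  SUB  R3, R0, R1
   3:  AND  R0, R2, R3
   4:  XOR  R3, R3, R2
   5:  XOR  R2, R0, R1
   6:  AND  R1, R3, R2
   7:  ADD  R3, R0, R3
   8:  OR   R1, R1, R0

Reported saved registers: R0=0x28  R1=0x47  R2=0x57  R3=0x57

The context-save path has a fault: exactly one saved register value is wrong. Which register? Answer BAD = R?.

BAD = R1

after  0: R0=0xa7 R1=0x27 R2=0x7f R3=0x00  N=0 Z=0
after  1: R0=0xa7 R1=0x7f R2=0x7f R3=0x00  N=0 Z=0
after  2: R0=0xa7 R1=0x7f R2=0x7f R3=0x28  N=0 Z=0
after  3: R0=0x28 R1=0x7f R2=0x7f R3=0x28  N=0 Z=0
after  4: R0=0x28 R1=0x7f R2=0x7f R3=0x57  N=0 Z=0
after  5: R0=0x28 R1=0x7f R2=0x57 R3=0x57  N=0 Z=0
after  6: R0=0x28 R1=0x57 R2=0x57 R3=0x57  N=0 Z=0
-- IRQ taken; context saved, return-PC = 7 --
mismatch: R1: reported 0x47 vs actual 0x57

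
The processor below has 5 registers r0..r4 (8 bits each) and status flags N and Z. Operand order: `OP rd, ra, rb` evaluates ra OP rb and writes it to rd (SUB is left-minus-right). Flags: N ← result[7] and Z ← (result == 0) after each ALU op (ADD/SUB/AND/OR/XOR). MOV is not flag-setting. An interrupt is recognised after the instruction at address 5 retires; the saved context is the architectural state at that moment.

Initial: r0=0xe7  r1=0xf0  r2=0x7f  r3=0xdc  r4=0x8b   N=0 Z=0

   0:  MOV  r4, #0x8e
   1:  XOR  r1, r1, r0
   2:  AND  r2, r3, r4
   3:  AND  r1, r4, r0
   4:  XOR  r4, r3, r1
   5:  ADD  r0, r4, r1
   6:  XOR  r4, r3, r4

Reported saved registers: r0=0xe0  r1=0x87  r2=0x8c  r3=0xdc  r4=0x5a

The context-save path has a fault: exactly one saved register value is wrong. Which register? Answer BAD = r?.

after  0: r0=0xe7 r1=0xf0 r2=0x7f r3=0xdc r4=0x8e  N=0 Z=0
after  1: r0=0xe7 r1=0x17 r2=0x7f r3=0xdc r4=0x8e  N=0 Z=0
after  2: r0=0xe7 r1=0x17 r2=0x8c r3=0xdc r4=0x8e  N=1 Z=0
after  3: r0=0xe7 r1=0x86 r2=0x8c r3=0xdc r4=0x8e  N=1 Z=0
after  4: r0=0xe7 r1=0x86 r2=0x8c r3=0xdc r4=0x5a  N=0 Z=0
after  5: r0=0xe0 r1=0x86 r2=0x8c r3=0xdc r4=0x5a  N=1 Z=0
-- IRQ taken; context saved, return-PC = 6 --
mismatch: r1: reported 0x87 vs actual 0x86

BAD = r1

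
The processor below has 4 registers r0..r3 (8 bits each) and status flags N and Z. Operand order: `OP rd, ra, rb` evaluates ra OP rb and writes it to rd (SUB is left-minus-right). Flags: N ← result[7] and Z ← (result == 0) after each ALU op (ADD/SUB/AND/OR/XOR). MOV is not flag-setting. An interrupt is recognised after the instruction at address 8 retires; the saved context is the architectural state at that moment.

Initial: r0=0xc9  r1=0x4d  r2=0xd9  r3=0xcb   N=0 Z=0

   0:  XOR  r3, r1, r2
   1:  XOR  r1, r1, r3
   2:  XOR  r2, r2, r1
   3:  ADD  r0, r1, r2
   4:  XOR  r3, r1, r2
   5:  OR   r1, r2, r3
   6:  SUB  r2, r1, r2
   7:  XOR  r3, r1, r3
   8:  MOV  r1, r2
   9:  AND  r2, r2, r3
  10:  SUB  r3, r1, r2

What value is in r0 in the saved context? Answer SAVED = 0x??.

SAVED = 0xd9

after  0: r0=0xc9 r1=0x4d r2=0xd9 r3=0x94  N=1 Z=0
after  1: r0=0xc9 r1=0xd9 r2=0xd9 r3=0x94  N=1 Z=0
after  2: r0=0xc9 r1=0xd9 r2=0x00 r3=0x94  N=0 Z=1
after  3: r0=0xd9 r1=0xd9 r2=0x00 r3=0x94  N=1 Z=0
after  4: r0=0xd9 r1=0xd9 r2=0x00 r3=0xd9  N=1 Z=0
after  5: r0=0xd9 r1=0xd9 r2=0x00 r3=0xd9  N=1 Z=0
after  6: r0=0xd9 r1=0xd9 r2=0xd9 r3=0xd9  N=1 Z=0
after  7: r0=0xd9 r1=0xd9 r2=0xd9 r3=0x00  N=0 Z=1
after  8: r0=0xd9 r1=0xd9 r2=0xd9 r3=0x00  N=0 Z=1
-- IRQ taken; context saved, return-PC = 9 --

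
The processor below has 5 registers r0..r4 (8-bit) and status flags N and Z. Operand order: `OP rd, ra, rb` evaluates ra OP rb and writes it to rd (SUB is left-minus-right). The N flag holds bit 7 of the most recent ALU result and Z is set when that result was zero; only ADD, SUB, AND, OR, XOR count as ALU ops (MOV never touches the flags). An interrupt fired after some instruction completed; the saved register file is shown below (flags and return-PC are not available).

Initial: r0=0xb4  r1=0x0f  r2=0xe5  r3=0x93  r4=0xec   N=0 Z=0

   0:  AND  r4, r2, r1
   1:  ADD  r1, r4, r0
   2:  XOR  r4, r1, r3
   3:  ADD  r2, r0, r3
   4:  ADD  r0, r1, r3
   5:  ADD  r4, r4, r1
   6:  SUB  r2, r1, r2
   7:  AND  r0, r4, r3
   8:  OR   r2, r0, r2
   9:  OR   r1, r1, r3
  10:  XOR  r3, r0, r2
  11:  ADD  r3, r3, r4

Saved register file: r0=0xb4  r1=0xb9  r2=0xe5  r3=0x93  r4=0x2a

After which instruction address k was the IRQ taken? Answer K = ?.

after  0: r0=0xb4 r1=0x0f r2=0xe5 r3=0x93 r4=0x05  N=0 Z=0
after  1: r0=0xb4 r1=0xb9 r2=0xe5 r3=0x93 r4=0x05  N=1 Z=0
after  2: r0=0xb4 r1=0xb9 r2=0xe5 r3=0x93 r4=0x2a  N=0 Z=0
-- IRQ taken; context saved, return-PC = 3 --

K = 2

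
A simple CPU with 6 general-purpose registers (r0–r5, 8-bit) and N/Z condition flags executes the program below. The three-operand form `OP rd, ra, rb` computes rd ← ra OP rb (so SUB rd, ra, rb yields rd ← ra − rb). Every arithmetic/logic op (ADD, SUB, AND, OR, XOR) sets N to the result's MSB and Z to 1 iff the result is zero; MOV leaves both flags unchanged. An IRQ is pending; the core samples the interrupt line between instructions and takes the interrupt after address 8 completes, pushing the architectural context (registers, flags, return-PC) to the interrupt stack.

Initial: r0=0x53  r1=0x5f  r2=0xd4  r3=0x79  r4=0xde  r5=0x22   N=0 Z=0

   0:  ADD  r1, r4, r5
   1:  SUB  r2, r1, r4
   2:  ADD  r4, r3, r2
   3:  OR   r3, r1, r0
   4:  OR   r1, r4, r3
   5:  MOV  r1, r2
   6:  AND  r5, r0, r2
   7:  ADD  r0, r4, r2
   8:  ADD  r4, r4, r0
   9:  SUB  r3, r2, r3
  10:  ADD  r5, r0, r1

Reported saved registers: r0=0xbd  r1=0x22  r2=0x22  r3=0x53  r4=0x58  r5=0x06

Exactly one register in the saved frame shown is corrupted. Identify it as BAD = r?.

after  0: r0=0x53 r1=0x00 r2=0xd4 r3=0x79 r4=0xde r5=0x22  N=0 Z=1
after  1: r0=0x53 r1=0x00 r2=0x22 r3=0x79 r4=0xde r5=0x22  N=0 Z=0
after  2: r0=0x53 r1=0x00 r2=0x22 r3=0x79 r4=0x9b r5=0x22  N=1 Z=0
after  3: r0=0x53 r1=0x00 r2=0x22 r3=0x53 r4=0x9b r5=0x22  N=0 Z=0
after  4: r0=0x53 r1=0xdb r2=0x22 r3=0x53 r4=0x9b r5=0x22  N=1 Z=0
after  5: r0=0x53 r1=0x22 r2=0x22 r3=0x53 r4=0x9b r5=0x22  N=1 Z=0
after  6: r0=0x53 r1=0x22 r2=0x22 r3=0x53 r4=0x9b r5=0x02  N=0 Z=0
after  7: r0=0xbd r1=0x22 r2=0x22 r3=0x53 r4=0x9b r5=0x02  N=1 Z=0
after  8: r0=0xbd r1=0x22 r2=0x22 r3=0x53 r4=0x58 r5=0x02  N=0 Z=0
-- IRQ taken; context saved, return-PC = 9 --
mismatch: r5: reported 0x06 vs actual 0x02

BAD = r5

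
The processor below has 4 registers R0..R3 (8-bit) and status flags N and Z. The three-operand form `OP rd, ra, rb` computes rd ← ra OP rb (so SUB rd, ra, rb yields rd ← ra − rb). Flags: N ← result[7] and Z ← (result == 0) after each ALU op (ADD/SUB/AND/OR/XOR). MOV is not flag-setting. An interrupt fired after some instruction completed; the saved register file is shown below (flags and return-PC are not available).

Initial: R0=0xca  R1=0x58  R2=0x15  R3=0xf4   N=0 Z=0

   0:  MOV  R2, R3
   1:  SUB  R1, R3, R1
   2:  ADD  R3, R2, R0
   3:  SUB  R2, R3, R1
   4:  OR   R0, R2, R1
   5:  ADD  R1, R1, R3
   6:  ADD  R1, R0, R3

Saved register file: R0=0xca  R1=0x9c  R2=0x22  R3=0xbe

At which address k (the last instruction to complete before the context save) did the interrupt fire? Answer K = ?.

K = 3

after  0: R0=0xca R1=0x58 R2=0xf4 R3=0xf4  N=0 Z=0
after  1: R0=0xca R1=0x9c R2=0xf4 R3=0xf4  N=1 Z=0
after  2: R0=0xca R1=0x9c R2=0xf4 R3=0xbe  N=1 Z=0
after  3: R0=0xca R1=0x9c R2=0x22 R3=0xbe  N=0 Z=0
-- IRQ taken; context saved, return-PC = 4 --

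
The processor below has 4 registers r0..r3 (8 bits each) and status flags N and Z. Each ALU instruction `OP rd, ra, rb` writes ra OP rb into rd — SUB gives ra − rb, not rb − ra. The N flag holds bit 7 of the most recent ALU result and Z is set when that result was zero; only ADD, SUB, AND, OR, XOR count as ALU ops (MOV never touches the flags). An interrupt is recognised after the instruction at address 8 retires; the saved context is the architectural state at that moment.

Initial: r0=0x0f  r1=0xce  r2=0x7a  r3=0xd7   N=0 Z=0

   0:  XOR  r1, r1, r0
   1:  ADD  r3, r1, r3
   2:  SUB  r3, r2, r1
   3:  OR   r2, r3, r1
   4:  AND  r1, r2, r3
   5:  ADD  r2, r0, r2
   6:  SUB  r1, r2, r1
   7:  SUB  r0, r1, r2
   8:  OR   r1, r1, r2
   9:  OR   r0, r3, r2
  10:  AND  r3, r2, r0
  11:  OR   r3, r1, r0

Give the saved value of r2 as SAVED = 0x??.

SAVED = 0x08

after  0: r0=0x0f r1=0xc1 r2=0x7a r3=0xd7  N=1 Z=0
after  1: r0=0x0f r1=0xc1 r2=0x7a r3=0x98  N=1 Z=0
after  2: r0=0x0f r1=0xc1 r2=0x7a r3=0xb9  N=1 Z=0
after  3: r0=0x0f r1=0xc1 r2=0xf9 r3=0xb9  N=1 Z=0
after  4: r0=0x0f r1=0xb9 r2=0xf9 r3=0xb9  N=1 Z=0
after  5: r0=0x0f r1=0xb9 r2=0x08 r3=0xb9  N=0 Z=0
after  6: r0=0x0f r1=0x4f r2=0x08 r3=0xb9  N=0 Z=0
after  7: r0=0x47 r1=0x4f r2=0x08 r3=0xb9  N=0 Z=0
after  8: r0=0x47 r1=0x4f r2=0x08 r3=0xb9  N=0 Z=0
-- IRQ taken; context saved, return-PC = 9 --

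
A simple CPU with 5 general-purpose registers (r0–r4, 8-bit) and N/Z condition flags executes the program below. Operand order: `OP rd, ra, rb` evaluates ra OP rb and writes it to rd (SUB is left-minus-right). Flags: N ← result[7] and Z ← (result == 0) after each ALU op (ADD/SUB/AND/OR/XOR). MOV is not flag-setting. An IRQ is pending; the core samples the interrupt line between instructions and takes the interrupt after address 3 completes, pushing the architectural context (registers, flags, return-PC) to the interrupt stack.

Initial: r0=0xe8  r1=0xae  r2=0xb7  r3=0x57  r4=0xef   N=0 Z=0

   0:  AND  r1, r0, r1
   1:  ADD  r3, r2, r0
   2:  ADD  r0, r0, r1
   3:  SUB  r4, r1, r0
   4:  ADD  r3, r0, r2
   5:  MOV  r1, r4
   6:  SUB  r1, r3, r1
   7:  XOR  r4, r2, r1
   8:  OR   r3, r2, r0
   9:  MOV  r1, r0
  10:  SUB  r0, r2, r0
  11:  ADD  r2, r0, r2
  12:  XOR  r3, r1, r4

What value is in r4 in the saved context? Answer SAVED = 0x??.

SAVED = 0x18

after  0: r0=0xe8 r1=0xa8 r2=0xb7 r3=0x57 r4=0xef  N=1 Z=0
after  1: r0=0xe8 r1=0xa8 r2=0xb7 r3=0x9f r4=0xef  N=1 Z=0
after  2: r0=0x90 r1=0xa8 r2=0xb7 r3=0x9f r4=0xef  N=1 Z=0
after  3: r0=0x90 r1=0xa8 r2=0xb7 r3=0x9f r4=0x18  N=0 Z=0
-- IRQ taken; context saved, return-PC = 4 --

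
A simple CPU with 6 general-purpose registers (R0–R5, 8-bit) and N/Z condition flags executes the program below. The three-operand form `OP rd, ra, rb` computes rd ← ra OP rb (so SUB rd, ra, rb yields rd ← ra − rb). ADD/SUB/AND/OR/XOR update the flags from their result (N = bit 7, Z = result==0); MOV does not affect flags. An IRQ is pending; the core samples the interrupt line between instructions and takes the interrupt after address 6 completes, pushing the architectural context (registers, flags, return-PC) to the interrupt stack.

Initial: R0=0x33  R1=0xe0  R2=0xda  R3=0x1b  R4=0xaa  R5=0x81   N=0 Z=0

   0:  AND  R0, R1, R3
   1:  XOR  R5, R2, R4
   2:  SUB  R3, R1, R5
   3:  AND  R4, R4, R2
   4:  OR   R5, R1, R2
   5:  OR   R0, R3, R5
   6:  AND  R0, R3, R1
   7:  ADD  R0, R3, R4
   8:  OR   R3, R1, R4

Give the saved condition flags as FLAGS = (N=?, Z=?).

FLAGS = (N=0, Z=0)

after  0: R0=0x00 R1=0xe0 R2=0xda R3=0x1b R4=0xaa R5=0x81  N=0 Z=1
after  1: R0=0x00 R1=0xe0 R2=0xda R3=0x1b R4=0xaa R5=0x70  N=0 Z=0
after  2: R0=0x00 R1=0xe0 R2=0xda R3=0x70 R4=0xaa R5=0x70  N=0 Z=0
after  3: R0=0x00 R1=0xe0 R2=0xda R3=0x70 R4=0x8a R5=0x70  N=1 Z=0
after  4: R0=0x00 R1=0xe0 R2=0xda R3=0x70 R4=0x8a R5=0xfa  N=1 Z=0
after  5: R0=0xfa R1=0xe0 R2=0xda R3=0x70 R4=0x8a R5=0xfa  N=1 Z=0
after  6: R0=0x60 R1=0xe0 R2=0xda R3=0x70 R4=0x8a R5=0xfa  N=0 Z=0
-- IRQ taken; context saved, return-PC = 7 --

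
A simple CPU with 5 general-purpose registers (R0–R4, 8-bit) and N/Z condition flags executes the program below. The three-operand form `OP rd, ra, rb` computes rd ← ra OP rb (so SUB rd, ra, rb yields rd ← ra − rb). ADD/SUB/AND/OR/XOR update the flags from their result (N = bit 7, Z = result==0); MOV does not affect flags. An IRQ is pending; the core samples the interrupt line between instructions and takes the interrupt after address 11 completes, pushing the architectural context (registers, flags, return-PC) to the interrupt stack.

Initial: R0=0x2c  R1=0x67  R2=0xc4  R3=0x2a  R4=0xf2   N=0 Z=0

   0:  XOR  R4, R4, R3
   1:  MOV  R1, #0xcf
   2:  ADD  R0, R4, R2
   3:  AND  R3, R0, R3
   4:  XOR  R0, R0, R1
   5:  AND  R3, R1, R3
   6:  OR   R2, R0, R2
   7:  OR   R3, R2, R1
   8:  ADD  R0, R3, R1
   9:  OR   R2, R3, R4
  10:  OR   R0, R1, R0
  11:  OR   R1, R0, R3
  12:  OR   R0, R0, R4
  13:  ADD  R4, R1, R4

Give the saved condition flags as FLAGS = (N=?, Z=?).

after  0: R0=0x2c R1=0x67 R2=0xc4 R3=0x2a R4=0xd8  N=1 Z=0
after  1: R0=0x2c R1=0xcf R2=0xc4 R3=0x2a R4=0xd8  N=1 Z=0
after  2: R0=0x9c R1=0xcf R2=0xc4 R3=0x2a R4=0xd8  N=1 Z=0
after  3: R0=0x9c R1=0xcf R2=0xc4 R3=0x08 R4=0xd8  N=0 Z=0
after  4: R0=0x53 R1=0xcf R2=0xc4 R3=0x08 R4=0xd8  N=0 Z=0
after  5: R0=0x53 R1=0xcf R2=0xc4 R3=0x08 R4=0xd8  N=0 Z=0
after  6: R0=0x53 R1=0xcf R2=0xd7 R3=0x08 R4=0xd8  N=1 Z=0
after  7: R0=0x53 R1=0xcf R2=0xd7 R3=0xdf R4=0xd8  N=1 Z=0
after  8: R0=0xae R1=0xcf R2=0xd7 R3=0xdf R4=0xd8  N=1 Z=0
after  9: R0=0xae R1=0xcf R2=0xdf R3=0xdf R4=0xd8  N=1 Z=0
after 10: R0=0xef R1=0xcf R2=0xdf R3=0xdf R4=0xd8  N=1 Z=0
after 11: R0=0xef R1=0xff R2=0xdf R3=0xdf R4=0xd8  N=1 Z=0
-- IRQ taken; context saved, return-PC = 12 --

FLAGS = (N=1, Z=0)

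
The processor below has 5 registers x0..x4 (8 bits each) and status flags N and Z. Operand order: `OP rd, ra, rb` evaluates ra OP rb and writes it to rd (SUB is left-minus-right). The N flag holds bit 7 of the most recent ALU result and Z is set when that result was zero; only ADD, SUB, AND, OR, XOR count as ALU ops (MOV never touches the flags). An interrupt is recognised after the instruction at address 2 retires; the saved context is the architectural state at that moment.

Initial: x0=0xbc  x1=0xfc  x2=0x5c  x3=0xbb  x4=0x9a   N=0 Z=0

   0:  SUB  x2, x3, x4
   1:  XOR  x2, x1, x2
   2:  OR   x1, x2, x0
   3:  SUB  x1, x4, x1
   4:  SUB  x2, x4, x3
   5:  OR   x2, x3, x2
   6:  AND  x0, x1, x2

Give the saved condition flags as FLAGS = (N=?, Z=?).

FLAGS = (N=1, Z=0)

after  0: x0=0xbc x1=0xfc x2=0x21 x3=0xbb x4=0x9a  N=0 Z=0
after  1: x0=0xbc x1=0xfc x2=0xdd x3=0xbb x4=0x9a  N=1 Z=0
after  2: x0=0xbc x1=0xfd x2=0xdd x3=0xbb x4=0x9a  N=1 Z=0
-- IRQ taken; context saved, return-PC = 3 --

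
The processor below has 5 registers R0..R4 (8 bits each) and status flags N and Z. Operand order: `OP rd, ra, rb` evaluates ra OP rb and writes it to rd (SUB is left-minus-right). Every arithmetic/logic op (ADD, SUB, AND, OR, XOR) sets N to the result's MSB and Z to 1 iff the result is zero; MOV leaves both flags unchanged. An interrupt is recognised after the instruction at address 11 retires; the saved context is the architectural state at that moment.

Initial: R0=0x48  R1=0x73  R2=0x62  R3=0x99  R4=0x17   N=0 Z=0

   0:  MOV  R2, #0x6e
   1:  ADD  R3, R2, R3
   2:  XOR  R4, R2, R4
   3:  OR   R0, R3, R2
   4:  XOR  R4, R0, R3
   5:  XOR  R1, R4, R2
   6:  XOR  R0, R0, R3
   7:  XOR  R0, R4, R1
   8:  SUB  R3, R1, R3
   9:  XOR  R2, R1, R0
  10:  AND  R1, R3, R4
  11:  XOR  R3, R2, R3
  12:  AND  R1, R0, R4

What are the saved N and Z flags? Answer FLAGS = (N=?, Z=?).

FLAGS = (N=1, Z=0)

after  0: R0=0x48 R1=0x73 R2=0x6e R3=0x99 R4=0x17  N=0 Z=0
after  1: R0=0x48 R1=0x73 R2=0x6e R3=0x07 R4=0x17  N=0 Z=0
after  2: R0=0x48 R1=0x73 R2=0x6e R3=0x07 R4=0x79  N=0 Z=0
after  3: R0=0x6f R1=0x73 R2=0x6e R3=0x07 R4=0x79  N=0 Z=0
after  4: R0=0x6f R1=0x73 R2=0x6e R3=0x07 R4=0x68  N=0 Z=0
after  5: R0=0x6f R1=0x06 R2=0x6e R3=0x07 R4=0x68  N=0 Z=0
after  6: R0=0x68 R1=0x06 R2=0x6e R3=0x07 R4=0x68  N=0 Z=0
after  7: R0=0x6e R1=0x06 R2=0x6e R3=0x07 R4=0x68  N=0 Z=0
after  8: R0=0x6e R1=0x06 R2=0x6e R3=0xff R4=0x68  N=1 Z=0
after  9: R0=0x6e R1=0x06 R2=0x68 R3=0xff R4=0x68  N=0 Z=0
after 10: R0=0x6e R1=0x68 R2=0x68 R3=0xff R4=0x68  N=0 Z=0
after 11: R0=0x6e R1=0x68 R2=0x68 R3=0x97 R4=0x68  N=1 Z=0
-- IRQ taken; context saved, return-PC = 12 --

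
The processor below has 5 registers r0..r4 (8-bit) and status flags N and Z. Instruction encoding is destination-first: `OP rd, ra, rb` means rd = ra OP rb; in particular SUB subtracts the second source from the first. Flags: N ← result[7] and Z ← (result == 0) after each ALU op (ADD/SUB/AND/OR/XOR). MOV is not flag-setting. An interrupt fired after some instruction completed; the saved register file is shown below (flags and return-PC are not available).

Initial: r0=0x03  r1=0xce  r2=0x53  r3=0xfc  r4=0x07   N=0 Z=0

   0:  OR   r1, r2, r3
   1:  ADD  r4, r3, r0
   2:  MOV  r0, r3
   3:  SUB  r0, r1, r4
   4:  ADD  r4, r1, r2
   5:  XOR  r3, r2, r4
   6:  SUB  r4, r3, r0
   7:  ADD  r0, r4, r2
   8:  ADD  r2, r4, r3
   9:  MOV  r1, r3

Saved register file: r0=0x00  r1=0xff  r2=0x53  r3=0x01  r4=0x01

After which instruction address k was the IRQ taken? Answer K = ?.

K = 6

after  0: r0=0x03 r1=0xff r2=0x53 r3=0xfc r4=0x07  N=1 Z=0
after  1: r0=0x03 r1=0xff r2=0x53 r3=0xfc r4=0xff  N=1 Z=0
after  2: r0=0xfc r1=0xff r2=0x53 r3=0xfc r4=0xff  N=1 Z=0
after  3: r0=0x00 r1=0xff r2=0x53 r3=0xfc r4=0xff  N=0 Z=1
after  4: r0=0x00 r1=0xff r2=0x53 r3=0xfc r4=0x52  N=0 Z=0
after  5: r0=0x00 r1=0xff r2=0x53 r3=0x01 r4=0x52  N=0 Z=0
after  6: r0=0x00 r1=0xff r2=0x53 r3=0x01 r4=0x01  N=0 Z=0
-- IRQ taken; context saved, return-PC = 7 --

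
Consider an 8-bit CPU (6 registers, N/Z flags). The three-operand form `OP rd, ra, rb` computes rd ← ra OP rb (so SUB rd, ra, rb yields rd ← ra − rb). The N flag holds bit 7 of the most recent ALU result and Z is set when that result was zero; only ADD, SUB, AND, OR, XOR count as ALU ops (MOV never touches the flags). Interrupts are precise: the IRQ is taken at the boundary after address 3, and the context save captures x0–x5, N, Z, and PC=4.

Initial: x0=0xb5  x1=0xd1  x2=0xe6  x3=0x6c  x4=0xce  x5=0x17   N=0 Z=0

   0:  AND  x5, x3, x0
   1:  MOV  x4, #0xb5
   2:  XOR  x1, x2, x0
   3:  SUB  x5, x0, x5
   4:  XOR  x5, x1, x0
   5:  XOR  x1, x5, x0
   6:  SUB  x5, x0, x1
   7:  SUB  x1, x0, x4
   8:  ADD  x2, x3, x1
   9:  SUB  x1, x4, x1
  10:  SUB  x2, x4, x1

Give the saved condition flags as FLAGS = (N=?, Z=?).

FLAGS = (N=1, Z=0)

after  0: x0=0xb5 x1=0xd1 x2=0xe6 x3=0x6c x4=0xce x5=0x24  N=0 Z=0
after  1: x0=0xb5 x1=0xd1 x2=0xe6 x3=0x6c x4=0xb5 x5=0x24  N=0 Z=0
after  2: x0=0xb5 x1=0x53 x2=0xe6 x3=0x6c x4=0xb5 x5=0x24  N=0 Z=0
after  3: x0=0xb5 x1=0x53 x2=0xe6 x3=0x6c x4=0xb5 x5=0x91  N=1 Z=0
-- IRQ taken; context saved, return-PC = 4 --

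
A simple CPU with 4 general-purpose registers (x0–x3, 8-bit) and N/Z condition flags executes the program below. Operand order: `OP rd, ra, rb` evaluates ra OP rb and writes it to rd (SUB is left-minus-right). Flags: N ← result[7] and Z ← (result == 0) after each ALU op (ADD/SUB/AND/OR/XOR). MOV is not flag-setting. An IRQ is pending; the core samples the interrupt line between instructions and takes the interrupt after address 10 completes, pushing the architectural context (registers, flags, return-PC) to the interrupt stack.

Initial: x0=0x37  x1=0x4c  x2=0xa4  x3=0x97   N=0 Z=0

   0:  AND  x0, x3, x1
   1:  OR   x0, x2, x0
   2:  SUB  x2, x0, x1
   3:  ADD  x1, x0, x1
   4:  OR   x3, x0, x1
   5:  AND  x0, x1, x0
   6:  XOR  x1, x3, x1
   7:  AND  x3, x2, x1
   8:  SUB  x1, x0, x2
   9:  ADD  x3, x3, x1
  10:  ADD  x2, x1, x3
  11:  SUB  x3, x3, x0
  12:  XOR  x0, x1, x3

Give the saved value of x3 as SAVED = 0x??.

SAVED = 0x48

after  0: x0=0x04 x1=0x4c x2=0xa4 x3=0x97  N=0 Z=0
after  1: x0=0xa4 x1=0x4c x2=0xa4 x3=0x97  N=1 Z=0
after  2: x0=0xa4 x1=0x4c x2=0x58 x3=0x97  N=0 Z=0
after  3: x0=0xa4 x1=0xf0 x2=0x58 x3=0x97  N=1 Z=0
after  4: x0=0xa4 x1=0xf0 x2=0x58 x3=0xf4  N=1 Z=0
after  5: x0=0xa0 x1=0xf0 x2=0x58 x3=0xf4  N=1 Z=0
after  6: x0=0xa0 x1=0x04 x2=0x58 x3=0xf4  N=0 Z=0
after  7: x0=0xa0 x1=0x04 x2=0x58 x3=0x00  N=0 Z=1
after  8: x0=0xa0 x1=0x48 x2=0x58 x3=0x00  N=0 Z=0
after  9: x0=0xa0 x1=0x48 x2=0x58 x3=0x48  N=0 Z=0
after 10: x0=0xa0 x1=0x48 x2=0x90 x3=0x48  N=1 Z=0
-- IRQ taken; context saved, return-PC = 11 --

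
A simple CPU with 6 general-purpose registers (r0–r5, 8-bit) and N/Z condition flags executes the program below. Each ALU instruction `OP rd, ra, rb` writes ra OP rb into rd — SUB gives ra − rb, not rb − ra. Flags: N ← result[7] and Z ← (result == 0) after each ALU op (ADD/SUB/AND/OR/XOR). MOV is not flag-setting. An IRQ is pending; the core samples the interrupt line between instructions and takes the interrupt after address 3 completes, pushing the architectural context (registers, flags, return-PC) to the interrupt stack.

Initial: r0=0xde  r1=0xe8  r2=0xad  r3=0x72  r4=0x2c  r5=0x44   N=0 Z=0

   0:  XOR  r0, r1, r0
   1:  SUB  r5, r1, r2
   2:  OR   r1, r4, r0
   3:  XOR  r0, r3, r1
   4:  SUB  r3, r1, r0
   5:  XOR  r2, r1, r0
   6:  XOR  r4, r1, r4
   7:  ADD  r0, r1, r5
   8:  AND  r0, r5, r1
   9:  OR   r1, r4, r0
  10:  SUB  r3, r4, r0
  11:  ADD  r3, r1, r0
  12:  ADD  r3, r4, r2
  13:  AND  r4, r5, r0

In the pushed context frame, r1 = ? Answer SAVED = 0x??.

after  0: r0=0x36 r1=0xe8 r2=0xad r3=0x72 r4=0x2c r5=0x44  N=0 Z=0
after  1: r0=0x36 r1=0xe8 r2=0xad r3=0x72 r4=0x2c r5=0x3b  N=0 Z=0
after  2: r0=0x36 r1=0x3e r2=0xad r3=0x72 r4=0x2c r5=0x3b  N=0 Z=0
after  3: r0=0x4c r1=0x3e r2=0xad r3=0x72 r4=0x2c r5=0x3b  N=0 Z=0
-- IRQ taken; context saved, return-PC = 4 --

SAVED = 0x3e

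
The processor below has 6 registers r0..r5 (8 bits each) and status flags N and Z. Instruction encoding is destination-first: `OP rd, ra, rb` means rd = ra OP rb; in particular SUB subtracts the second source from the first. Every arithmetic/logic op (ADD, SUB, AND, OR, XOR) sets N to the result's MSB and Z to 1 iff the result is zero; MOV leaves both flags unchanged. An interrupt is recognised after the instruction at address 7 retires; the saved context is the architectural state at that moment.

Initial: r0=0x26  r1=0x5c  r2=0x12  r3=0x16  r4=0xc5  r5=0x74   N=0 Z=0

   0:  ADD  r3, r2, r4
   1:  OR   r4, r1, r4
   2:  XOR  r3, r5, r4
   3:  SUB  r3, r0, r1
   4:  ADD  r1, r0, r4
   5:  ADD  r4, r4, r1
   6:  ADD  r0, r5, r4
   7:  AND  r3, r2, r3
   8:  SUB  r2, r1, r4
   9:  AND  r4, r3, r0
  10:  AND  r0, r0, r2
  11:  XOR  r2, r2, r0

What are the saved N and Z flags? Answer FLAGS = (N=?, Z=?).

FLAGS = (N=0, Z=0)

after  0: r0=0x26 r1=0x5c r2=0x12 r3=0xd7 r4=0xc5 r5=0x74  N=1 Z=0
after  1: r0=0x26 r1=0x5c r2=0x12 r3=0xd7 r4=0xdd r5=0x74  N=1 Z=0
after  2: r0=0x26 r1=0x5c r2=0x12 r3=0xa9 r4=0xdd r5=0x74  N=1 Z=0
after  3: r0=0x26 r1=0x5c r2=0x12 r3=0xca r4=0xdd r5=0x74  N=1 Z=0
after  4: r0=0x26 r1=0x03 r2=0x12 r3=0xca r4=0xdd r5=0x74  N=0 Z=0
after  5: r0=0x26 r1=0x03 r2=0x12 r3=0xca r4=0xe0 r5=0x74  N=1 Z=0
after  6: r0=0x54 r1=0x03 r2=0x12 r3=0xca r4=0xe0 r5=0x74  N=0 Z=0
after  7: r0=0x54 r1=0x03 r2=0x12 r3=0x02 r4=0xe0 r5=0x74  N=0 Z=0
-- IRQ taken; context saved, return-PC = 8 --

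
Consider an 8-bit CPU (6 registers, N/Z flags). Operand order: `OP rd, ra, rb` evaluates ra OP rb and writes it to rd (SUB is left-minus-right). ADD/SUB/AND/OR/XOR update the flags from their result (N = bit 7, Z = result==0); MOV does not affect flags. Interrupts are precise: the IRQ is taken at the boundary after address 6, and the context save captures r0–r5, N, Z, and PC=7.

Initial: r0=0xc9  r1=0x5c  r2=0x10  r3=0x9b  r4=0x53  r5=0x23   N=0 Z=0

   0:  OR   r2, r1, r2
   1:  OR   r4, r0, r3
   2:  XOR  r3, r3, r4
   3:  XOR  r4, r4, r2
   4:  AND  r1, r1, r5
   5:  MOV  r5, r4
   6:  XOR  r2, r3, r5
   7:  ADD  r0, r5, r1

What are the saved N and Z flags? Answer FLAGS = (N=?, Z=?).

after  0: r0=0xc9 r1=0x5c r2=0x5c r3=0x9b r4=0x53 r5=0x23  N=0 Z=0
after  1: r0=0xc9 r1=0x5c r2=0x5c r3=0x9b r4=0xdb r5=0x23  N=1 Z=0
after  2: r0=0xc9 r1=0x5c r2=0x5c r3=0x40 r4=0xdb r5=0x23  N=0 Z=0
after  3: r0=0xc9 r1=0x5c r2=0x5c r3=0x40 r4=0x87 r5=0x23  N=1 Z=0
after  4: r0=0xc9 r1=0x00 r2=0x5c r3=0x40 r4=0x87 r5=0x23  N=0 Z=1
after  5: r0=0xc9 r1=0x00 r2=0x5c r3=0x40 r4=0x87 r5=0x87  N=0 Z=1
after  6: r0=0xc9 r1=0x00 r2=0xc7 r3=0x40 r4=0x87 r5=0x87  N=1 Z=0
-- IRQ taken; context saved, return-PC = 7 --

FLAGS = (N=1, Z=0)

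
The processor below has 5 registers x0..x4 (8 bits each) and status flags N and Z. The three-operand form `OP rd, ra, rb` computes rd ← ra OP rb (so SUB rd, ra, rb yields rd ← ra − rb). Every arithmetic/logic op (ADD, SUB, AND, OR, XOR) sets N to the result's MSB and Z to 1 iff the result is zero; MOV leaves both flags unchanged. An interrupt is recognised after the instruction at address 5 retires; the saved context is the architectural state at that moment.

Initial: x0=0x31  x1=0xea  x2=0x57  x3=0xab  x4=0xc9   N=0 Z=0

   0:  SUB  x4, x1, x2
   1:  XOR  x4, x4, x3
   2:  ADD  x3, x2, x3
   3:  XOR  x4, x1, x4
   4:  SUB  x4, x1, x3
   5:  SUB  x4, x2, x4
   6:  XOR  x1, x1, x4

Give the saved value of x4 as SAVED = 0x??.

after  0: x0=0x31 x1=0xea x2=0x57 x3=0xab x4=0x93  N=1 Z=0
after  1: x0=0x31 x1=0xea x2=0x57 x3=0xab x4=0x38  N=0 Z=0
after  2: x0=0x31 x1=0xea x2=0x57 x3=0x02 x4=0x38  N=0 Z=0
after  3: x0=0x31 x1=0xea x2=0x57 x3=0x02 x4=0xd2  N=1 Z=0
after  4: x0=0x31 x1=0xea x2=0x57 x3=0x02 x4=0xe8  N=1 Z=0
after  5: x0=0x31 x1=0xea x2=0x57 x3=0x02 x4=0x6f  N=0 Z=0
-- IRQ taken; context saved, return-PC = 6 --

SAVED = 0x6f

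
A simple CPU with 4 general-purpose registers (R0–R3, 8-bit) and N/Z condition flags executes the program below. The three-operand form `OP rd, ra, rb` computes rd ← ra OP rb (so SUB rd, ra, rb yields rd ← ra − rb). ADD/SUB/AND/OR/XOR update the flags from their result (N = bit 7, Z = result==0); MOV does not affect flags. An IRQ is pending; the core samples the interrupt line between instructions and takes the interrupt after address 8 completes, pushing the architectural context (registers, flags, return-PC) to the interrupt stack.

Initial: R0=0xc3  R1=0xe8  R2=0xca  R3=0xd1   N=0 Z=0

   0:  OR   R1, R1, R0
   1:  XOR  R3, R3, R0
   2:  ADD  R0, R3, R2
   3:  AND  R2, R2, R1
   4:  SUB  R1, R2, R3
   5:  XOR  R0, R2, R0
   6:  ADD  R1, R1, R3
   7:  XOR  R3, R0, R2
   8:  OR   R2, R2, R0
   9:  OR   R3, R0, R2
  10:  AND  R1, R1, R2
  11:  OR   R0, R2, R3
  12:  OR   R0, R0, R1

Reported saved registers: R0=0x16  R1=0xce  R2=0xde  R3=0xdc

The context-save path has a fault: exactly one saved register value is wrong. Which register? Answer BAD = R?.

BAD = R1

after  0: R0=0xc3 R1=0xeb R2=0xca R3=0xd1  N=1 Z=0
after  1: R0=0xc3 R1=0xeb R2=0xca R3=0x12  N=0 Z=0
after  2: R0=0xdc R1=0xeb R2=0xca R3=0x12  N=1 Z=0
after  3: R0=0xdc R1=0xeb R2=0xca R3=0x12  N=1 Z=0
after  4: R0=0xdc R1=0xb8 R2=0xca R3=0x12  N=1 Z=0
after  5: R0=0x16 R1=0xb8 R2=0xca R3=0x12  N=0 Z=0
after  6: R0=0x16 R1=0xca R2=0xca R3=0x12  N=1 Z=0
after  7: R0=0x16 R1=0xca R2=0xca R3=0xdc  N=1 Z=0
after  8: R0=0x16 R1=0xca R2=0xde R3=0xdc  N=1 Z=0
-- IRQ taken; context saved, return-PC = 9 --
mismatch: R1: reported 0xce vs actual 0xca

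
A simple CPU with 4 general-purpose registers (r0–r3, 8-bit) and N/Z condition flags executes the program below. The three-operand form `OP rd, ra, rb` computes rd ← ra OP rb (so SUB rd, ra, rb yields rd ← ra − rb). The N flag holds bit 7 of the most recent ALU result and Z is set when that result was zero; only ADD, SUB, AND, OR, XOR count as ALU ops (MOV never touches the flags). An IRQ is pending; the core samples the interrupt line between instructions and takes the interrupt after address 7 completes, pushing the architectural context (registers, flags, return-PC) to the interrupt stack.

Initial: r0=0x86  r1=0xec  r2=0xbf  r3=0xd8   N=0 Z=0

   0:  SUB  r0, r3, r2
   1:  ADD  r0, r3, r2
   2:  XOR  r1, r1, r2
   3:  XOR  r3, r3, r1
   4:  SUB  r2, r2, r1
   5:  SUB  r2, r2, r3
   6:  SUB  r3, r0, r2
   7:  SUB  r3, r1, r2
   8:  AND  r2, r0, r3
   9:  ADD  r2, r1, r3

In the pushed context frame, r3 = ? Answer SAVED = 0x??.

SAVED = 0x72

after  0: r0=0x19 r1=0xec r2=0xbf r3=0xd8  N=0 Z=0
after  1: r0=0x97 r1=0xec r2=0xbf r3=0xd8  N=1 Z=0
after  2: r0=0x97 r1=0x53 r2=0xbf r3=0xd8  N=0 Z=0
after  3: r0=0x97 r1=0x53 r2=0xbf r3=0x8b  N=1 Z=0
after  4: r0=0x97 r1=0x53 r2=0x6c r3=0x8b  N=0 Z=0
after  5: r0=0x97 r1=0x53 r2=0xe1 r3=0x8b  N=1 Z=0
after  6: r0=0x97 r1=0x53 r2=0xe1 r3=0xb6  N=1 Z=0
after  7: r0=0x97 r1=0x53 r2=0xe1 r3=0x72  N=0 Z=0
-- IRQ taken; context saved, return-PC = 8 --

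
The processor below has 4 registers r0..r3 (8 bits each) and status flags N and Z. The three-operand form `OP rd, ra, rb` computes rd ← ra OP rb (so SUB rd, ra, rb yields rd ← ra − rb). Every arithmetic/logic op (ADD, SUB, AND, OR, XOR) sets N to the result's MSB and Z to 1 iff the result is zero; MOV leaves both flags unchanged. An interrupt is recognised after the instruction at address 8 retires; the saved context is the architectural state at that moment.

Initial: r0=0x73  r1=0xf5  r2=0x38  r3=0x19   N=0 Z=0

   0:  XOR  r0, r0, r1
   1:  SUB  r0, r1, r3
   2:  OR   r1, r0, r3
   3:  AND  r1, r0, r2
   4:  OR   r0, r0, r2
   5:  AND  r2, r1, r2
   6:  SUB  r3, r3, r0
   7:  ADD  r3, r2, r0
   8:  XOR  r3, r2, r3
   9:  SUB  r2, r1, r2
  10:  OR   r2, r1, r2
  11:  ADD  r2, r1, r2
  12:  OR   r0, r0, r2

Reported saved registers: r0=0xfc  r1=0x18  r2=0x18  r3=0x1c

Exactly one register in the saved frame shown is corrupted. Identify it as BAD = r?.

BAD = r3

after  0: r0=0x86 r1=0xf5 r2=0x38 r3=0x19  N=1 Z=0
after  1: r0=0xdc r1=0xf5 r2=0x38 r3=0x19  N=1 Z=0
after  2: r0=0xdc r1=0xdd r2=0x38 r3=0x19  N=1 Z=0
after  3: r0=0xdc r1=0x18 r2=0x38 r3=0x19  N=0 Z=0
after  4: r0=0xfc r1=0x18 r2=0x38 r3=0x19  N=1 Z=0
after  5: r0=0xfc r1=0x18 r2=0x18 r3=0x19  N=0 Z=0
after  6: r0=0xfc r1=0x18 r2=0x18 r3=0x1d  N=0 Z=0
after  7: r0=0xfc r1=0x18 r2=0x18 r3=0x14  N=0 Z=0
after  8: r0=0xfc r1=0x18 r2=0x18 r3=0x0c  N=0 Z=0
-- IRQ taken; context saved, return-PC = 9 --
mismatch: r3: reported 0x1c vs actual 0x0c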